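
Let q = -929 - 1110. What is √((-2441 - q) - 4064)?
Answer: I*√4466 ≈ 66.828*I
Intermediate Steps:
q = -2039
√((-2441 - q) - 4064) = √((-2441 - 1*(-2039)) - 4064) = √((-2441 + 2039) - 4064) = √(-402 - 4064) = √(-4466) = I*√4466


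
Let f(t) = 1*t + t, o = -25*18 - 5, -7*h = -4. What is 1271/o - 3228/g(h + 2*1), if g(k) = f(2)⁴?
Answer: -448529/29120 ≈ -15.403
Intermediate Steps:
h = 4/7 (h = -⅐*(-4) = 4/7 ≈ 0.57143)
o = -455 (o = -450 - 5 = -455)
f(t) = 2*t (f(t) = t + t = 2*t)
g(k) = 256 (g(k) = (2*2)⁴ = 4⁴ = 256)
1271/o - 3228/g(h + 2*1) = 1271/(-455) - 3228/256 = 1271*(-1/455) - 3228*1/256 = -1271/455 - 807/64 = -448529/29120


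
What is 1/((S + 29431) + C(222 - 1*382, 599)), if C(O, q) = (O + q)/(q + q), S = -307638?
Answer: -1198/333291547 ≈ -3.5945e-6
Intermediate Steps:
C(O, q) = (O + q)/(2*q) (C(O, q) = (O + q)/((2*q)) = (O + q)*(1/(2*q)) = (O + q)/(2*q))
1/((S + 29431) + C(222 - 1*382, 599)) = 1/((-307638 + 29431) + (½)*((222 - 1*382) + 599)/599) = 1/(-278207 + (½)*(1/599)*((222 - 382) + 599)) = 1/(-278207 + (½)*(1/599)*(-160 + 599)) = 1/(-278207 + (½)*(1/599)*439) = 1/(-278207 + 439/1198) = 1/(-333291547/1198) = -1198/333291547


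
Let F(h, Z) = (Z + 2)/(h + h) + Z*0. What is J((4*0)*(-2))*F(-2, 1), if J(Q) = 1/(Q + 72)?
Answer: -1/96 ≈ -0.010417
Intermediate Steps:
J(Q) = 1/(72 + Q)
F(h, Z) = (2 + Z)/(2*h) (F(h, Z) = (2 + Z)/((2*h)) + 0 = (2 + Z)*(1/(2*h)) + 0 = (2 + Z)/(2*h) + 0 = (2 + Z)/(2*h))
J((4*0)*(-2))*F(-2, 1) = ((1/2)*(2 + 1)/(-2))/(72 + (4*0)*(-2)) = ((1/2)*(-1/2)*3)/(72 + 0*(-2)) = -3/4/(72 + 0) = -3/4/72 = (1/72)*(-3/4) = -1/96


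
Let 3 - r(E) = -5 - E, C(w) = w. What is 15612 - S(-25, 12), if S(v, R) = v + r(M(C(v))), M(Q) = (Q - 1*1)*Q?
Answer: 14979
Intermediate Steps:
M(Q) = Q*(-1 + Q) (M(Q) = (Q - 1)*Q = (-1 + Q)*Q = Q*(-1 + Q))
r(E) = 8 + E (r(E) = 3 - (-5 - E) = 3 + (5 + E) = 8 + E)
S(v, R) = 8 + v + v*(-1 + v) (S(v, R) = v + (8 + v*(-1 + v)) = 8 + v + v*(-1 + v))
15612 - S(-25, 12) = 15612 - (8 + (-25)**2) = 15612 - (8 + 625) = 15612 - 1*633 = 15612 - 633 = 14979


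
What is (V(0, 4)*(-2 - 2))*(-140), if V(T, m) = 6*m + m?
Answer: 15680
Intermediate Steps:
V(T, m) = 7*m
(V(0, 4)*(-2 - 2))*(-140) = ((7*4)*(-2 - 2))*(-140) = (28*(-4))*(-140) = -112*(-140) = 15680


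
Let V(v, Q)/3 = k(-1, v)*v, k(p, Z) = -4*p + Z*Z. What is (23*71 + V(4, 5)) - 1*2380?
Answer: -507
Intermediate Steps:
k(p, Z) = Z**2 - 4*p (k(p, Z) = -4*p + Z**2 = Z**2 - 4*p)
V(v, Q) = 3*v*(4 + v**2) (V(v, Q) = 3*((v**2 - 4*(-1))*v) = 3*((v**2 + 4)*v) = 3*((4 + v**2)*v) = 3*(v*(4 + v**2)) = 3*v*(4 + v**2))
(23*71 + V(4, 5)) - 1*2380 = (23*71 + 3*4*(4 + 4**2)) - 1*2380 = (1633 + 3*4*(4 + 16)) - 2380 = (1633 + 3*4*20) - 2380 = (1633 + 240) - 2380 = 1873 - 2380 = -507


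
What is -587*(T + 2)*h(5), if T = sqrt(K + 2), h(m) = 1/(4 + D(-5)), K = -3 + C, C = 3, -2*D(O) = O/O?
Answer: -2348/7 - 1174*sqrt(2)/7 ≈ -572.61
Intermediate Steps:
D(O) = -1/2 (D(O) = -O/(2*O) = -1/2*1 = -1/2)
K = 0 (K = -3 + 3 = 0)
h(m) = 2/7 (h(m) = 1/(4 - 1/2) = 1/(7/2) = 2/7)
T = sqrt(2) (T = sqrt(0 + 2) = sqrt(2) ≈ 1.4142)
-587*(T + 2)*h(5) = -587*(sqrt(2) + 2)*2/7 = -587*(2 + sqrt(2))*2/7 = -587*(4/7 + 2*sqrt(2)/7) = -2348/7 - 1174*sqrt(2)/7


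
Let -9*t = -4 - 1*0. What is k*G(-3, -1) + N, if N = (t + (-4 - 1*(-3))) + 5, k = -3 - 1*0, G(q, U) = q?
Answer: 121/9 ≈ 13.444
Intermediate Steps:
t = 4/9 (t = -(-4 - 1*0)/9 = -(-4 + 0)/9 = -⅑*(-4) = 4/9 ≈ 0.44444)
k = -3 (k = -3 + 0 = -3)
N = 40/9 (N = (4/9 + (-4 - 1*(-3))) + 5 = (4/9 + (-4 + 3)) + 5 = (4/9 - 1) + 5 = -5/9 + 5 = 40/9 ≈ 4.4444)
k*G(-3, -1) + N = -3*(-3) + 40/9 = 9 + 40/9 = 121/9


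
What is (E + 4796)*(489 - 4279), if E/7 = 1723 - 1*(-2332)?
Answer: -125755990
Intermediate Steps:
E = 28385 (E = 7*(1723 - 1*(-2332)) = 7*(1723 + 2332) = 7*4055 = 28385)
(E + 4796)*(489 - 4279) = (28385 + 4796)*(489 - 4279) = 33181*(-3790) = -125755990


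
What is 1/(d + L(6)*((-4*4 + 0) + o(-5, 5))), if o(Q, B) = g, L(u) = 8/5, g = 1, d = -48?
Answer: -1/72 ≈ -0.013889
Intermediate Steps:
L(u) = 8/5 (L(u) = 8*(1/5) = 8/5)
o(Q, B) = 1
1/(d + L(6)*((-4*4 + 0) + o(-5, 5))) = 1/(-48 + 8*((-4*4 + 0) + 1)/5) = 1/(-48 + 8*((-16 + 0) + 1)/5) = 1/(-48 + 8*(-16 + 1)/5) = 1/(-48 + (8/5)*(-15)) = 1/(-48 - 24) = 1/(-72) = -1/72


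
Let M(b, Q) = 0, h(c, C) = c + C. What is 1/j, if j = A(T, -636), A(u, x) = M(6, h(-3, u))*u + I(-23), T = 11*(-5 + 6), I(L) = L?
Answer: -1/23 ≈ -0.043478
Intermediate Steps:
h(c, C) = C + c
T = 11 (T = 11*1 = 11)
A(u, x) = -23 (A(u, x) = 0*u - 23 = 0 - 23 = -23)
j = -23
1/j = 1/(-23) = -1/23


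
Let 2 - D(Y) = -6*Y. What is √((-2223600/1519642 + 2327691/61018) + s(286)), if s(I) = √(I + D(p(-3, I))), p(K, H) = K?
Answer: √(78853254108268403155758 + 6448515926344498491852*√30)/46362757778 ≈ 7.2881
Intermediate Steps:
D(Y) = 2 + 6*Y (D(Y) = 2 - (-6)*Y = 2 + 6*Y)
s(I) = √(-16 + I) (s(I) = √(I + (2 + 6*(-3))) = √(I + (2 - 18)) = √(I - 16) = √(-16 + I))
√((-2223600/1519642 + 2327691/61018) + s(286)) = √((-2223600/1519642 + 2327691/61018) + √(-16 + 286)) = √((-2223600*1/1519642 + 2327691*(1/61018)) + √270) = √((-1111800/759821 + 2327691/61018) + 3*√30) = √(1700788690911/46362757778 + 3*√30)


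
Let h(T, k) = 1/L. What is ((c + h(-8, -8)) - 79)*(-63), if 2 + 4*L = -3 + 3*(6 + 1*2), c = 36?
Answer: 51219/19 ≈ 2695.7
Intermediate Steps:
L = 19/4 (L = -1/2 + (-3 + 3*(6 + 1*2))/4 = -1/2 + (-3 + 3*(6 + 2))/4 = -1/2 + (-3 + 3*8)/4 = -1/2 + (-3 + 24)/4 = -1/2 + (1/4)*21 = -1/2 + 21/4 = 19/4 ≈ 4.7500)
h(T, k) = 4/19 (h(T, k) = 1/(19/4) = 4/19)
((c + h(-8, -8)) - 79)*(-63) = ((36 + 4/19) - 79)*(-63) = (688/19 - 79)*(-63) = -813/19*(-63) = 51219/19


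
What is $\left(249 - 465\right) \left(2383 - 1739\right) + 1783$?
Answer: $-137321$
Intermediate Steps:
$\left(249 - 465\right) \left(2383 - 1739\right) + 1783 = \left(-216\right) 644 + 1783 = -139104 + 1783 = -137321$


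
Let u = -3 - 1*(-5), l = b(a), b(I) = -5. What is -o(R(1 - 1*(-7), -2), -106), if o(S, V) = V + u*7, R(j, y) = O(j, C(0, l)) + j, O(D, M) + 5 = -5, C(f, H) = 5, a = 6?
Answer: 92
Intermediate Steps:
l = -5
u = 2 (u = -3 + 5 = 2)
O(D, M) = -10 (O(D, M) = -5 - 5 = -10)
R(j, y) = -10 + j
o(S, V) = 14 + V (o(S, V) = V + 2*7 = V + 14 = 14 + V)
-o(R(1 - 1*(-7), -2), -106) = -(14 - 106) = -1*(-92) = 92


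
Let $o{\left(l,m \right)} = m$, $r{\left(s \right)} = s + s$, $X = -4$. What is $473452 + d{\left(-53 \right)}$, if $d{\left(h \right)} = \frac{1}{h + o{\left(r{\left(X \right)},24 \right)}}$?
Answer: $\frac{13730107}{29} \approx 4.7345 \cdot 10^{5}$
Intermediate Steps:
$r{\left(s \right)} = 2 s$
$d{\left(h \right)} = \frac{1}{24 + h}$ ($d{\left(h \right)} = \frac{1}{h + 24} = \frac{1}{24 + h}$)
$473452 + d{\left(-53 \right)} = 473452 + \frac{1}{24 - 53} = 473452 + \frac{1}{-29} = 473452 - \frac{1}{29} = \frac{13730107}{29}$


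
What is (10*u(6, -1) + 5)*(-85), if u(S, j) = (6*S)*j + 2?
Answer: 28475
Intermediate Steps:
u(S, j) = 2 + 6*S*j (u(S, j) = 6*S*j + 2 = 2 + 6*S*j)
(10*u(6, -1) + 5)*(-85) = (10*(2 + 6*6*(-1)) + 5)*(-85) = (10*(2 - 36) + 5)*(-85) = (10*(-34) + 5)*(-85) = (-340 + 5)*(-85) = -335*(-85) = 28475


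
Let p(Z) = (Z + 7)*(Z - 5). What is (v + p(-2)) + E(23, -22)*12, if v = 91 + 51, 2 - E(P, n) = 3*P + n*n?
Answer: -6505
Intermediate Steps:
E(P, n) = 2 - n² - 3*P (E(P, n) = 2 - (3*P + n*n) = 2 - (3*P + n²) = 2 - (n² + 3*P) = 2 + (-n² - 3*P) = 2 - n² - 3*P)
v = 142
p(Z) = (-5 + Z)*(7 + Z) (p(Z) = (7 + Z)*(-5 + Z) = (-5 + Z)*(7 + Z))
(v + p(-2)) + E(23, -22)*12 = (142 + (-35 + (-2)² + 2*(-2))) + (2 - 1*(-22)² - 3*23)*12 = (142 + (-35 + 4 - 4)) + (2 - 1*484 - 69)*12 = (142 - 35) + (2 - 484 - 69)*12 = 107 - 551*12 = 107 - 6612 = -6505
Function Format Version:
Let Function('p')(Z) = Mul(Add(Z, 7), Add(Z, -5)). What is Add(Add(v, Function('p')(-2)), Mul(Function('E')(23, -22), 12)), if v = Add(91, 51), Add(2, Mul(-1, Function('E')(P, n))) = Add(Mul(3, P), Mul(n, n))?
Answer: -6505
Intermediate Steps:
Function('E')(P, n) = Add(2, Mul(-1, Pow(n, 2)), Mul(-3, P)) (Function('E')(P, n) = Add(2, Mul(-1, Add(Mul(3, P), Mul(n, n)))) = Add(2, Mul(-1, Add(Mul(3, P), Pow(n, 2)))) = Add(2, Mul(-1, Add(Pow(n, 2), Mul(3, P)))) = Add(2, Add(Mul(-1, Pow(n, 2)), Mul(-3, P))) = Add(2, Mul(-1, Pow(n, 2)), Mul(-3, P)))
v = 142
Function('p')(Z) = Mul(Add(-5, Z), Add(7, Z)) (Function('p')(Z) = Mul(Add(7, Z), Add(-5, Z)) = Mul(Add(-5, Z), Add(7, Z)))
Add(Add(v, Function('p')(-2)), Mul(Function('E')(23, -22), 12)) = Add(Add(142, Add(-35, Pow(-2, 2), Mul(2, -2))), Mul(Add(2, Mul(-1, Pow(-22, 2)), Mul(-3, 23)), 12)) = Add(Add(142, Add(-35, 4, -4)), Mul(Add(2, Mul(-1, 484), -69), 12)) = Add(Add(142, -35), Mul(Add(2, -484, -69), 12)) = Add(107, Mul(-551, 12)) = Add(107, -6612) = -6505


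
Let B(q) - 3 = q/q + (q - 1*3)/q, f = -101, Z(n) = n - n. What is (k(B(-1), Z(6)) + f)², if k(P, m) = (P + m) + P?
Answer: 7225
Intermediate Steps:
Z(n) = 0
B(q) = 4 + (-3 + q)/q (B(q) = 3 + (q/q + (q - 1*3)/q) = 3 + (1 + (q - 3)/q) = 3 + (1 + (-3 + q)/q) = 4 + (-3 + q)/q)
k(P, m) = m + 2*P
(k(B(-1), Z(6)) + f)² = ((0 + 2*(5 - 3/(-1))) - 101)² = ((0 + 2*(5 - 3*(-1))) - 101)² = ((0 + 2*(5 + 3)) - 101)² = ((0 + 2*8) - 101)² = ((0 + 16) - 101)² = (16 - 101)² = (-85)² = 7225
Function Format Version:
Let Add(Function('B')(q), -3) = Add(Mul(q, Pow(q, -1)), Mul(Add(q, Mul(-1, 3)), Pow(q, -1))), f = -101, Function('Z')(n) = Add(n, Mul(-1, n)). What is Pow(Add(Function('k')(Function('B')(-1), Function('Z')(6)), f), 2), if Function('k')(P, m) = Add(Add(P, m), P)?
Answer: 7225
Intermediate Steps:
Function('Z')(n) = 0
Function('B')(q) = Add(4, Mul(Pow(q, -1), Add(-3, q))) (Function('B')(q) = Add(3, Add(Mul(q, Pow(q, -1)), Mul(Add(q, Mul(-1, 3)), Pow(q, -1)))) = Add(3, Add(1, Mul(Add(q, -3), Pow(q, -1)))) = Add(3, Add(1, Mul(Add(-3, q), Pow(q, -1)))) = Add(3, Add(1, Mul(Pow(q, -1), Add(-3, q)))) = Add(4, Mul(Pow(q, -1), Add(-3, q))))
Function('k')(P, m) = Add(m, Mul(2, P))
Pow(Add(Function('k')(Function('B')(-1), Function('Z')(6)), f), 2) = Pow(Add(Add(0, Mul(2, Add(5, Mul(-3, Pow(-1, -1))))), -101), 2) = Pow(Add(Add(0, Mul(2, Add(5, Mul(-3, -1)))), -101), 2) = Pow(Add(Add(0, Mul(2, Add(5, 3))), -101), 2) = Pow(Add(Add(0, Mul(2, 8)), -101), 2) = Pow(Add(Add(0, 16), -101), 2) = Pow(Add(16, -101), 2) = Pow(-85, 2) = 7225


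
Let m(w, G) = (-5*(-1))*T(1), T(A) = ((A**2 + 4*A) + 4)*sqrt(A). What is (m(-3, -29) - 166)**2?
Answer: 14641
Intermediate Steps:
T(A) = sqrt(A)*(4 + A**2 + 4*A) (T(A) = (4 + A**2 + 4*A)*sqrt(A) = sqrt(A)*(4 + A**2 + 4*A))
m(w, G) = 45 (m(w, G) = (-5*(-1))*(sqrt(1)*(4 + 1**2 + 4*1)) = 5*(1*(4 + 1 + 4)) = 5*(1*9) = 5*9 = 45)
(m(-3, -29) - 166)**2 = (45 - 166)**2 = (-121)**2 = 14641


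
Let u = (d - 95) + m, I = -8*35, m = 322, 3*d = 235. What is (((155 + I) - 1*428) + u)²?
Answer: 552049/9 ≈ 61339.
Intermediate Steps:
d = 235/3 (d = (⅓)*235 = 235/3 ≈ 78.333)
I = -280
u = 916/3 (u = (235/3 - 95) + 322 = -50/3 + 322 = 916/3 ≈ 305.33)
(((155 + I) - 1*428) + u)² = (((155 - 280) - 1*428) + 916/3)² = ((-125 - 428) + 916/3)² = (-553 + 916/3)² = (-743/3)² = 552049/9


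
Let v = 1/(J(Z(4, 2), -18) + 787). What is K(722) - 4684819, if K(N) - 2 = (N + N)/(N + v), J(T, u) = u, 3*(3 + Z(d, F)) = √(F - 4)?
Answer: -2601098299487/555219 ≈ -4.6848e+6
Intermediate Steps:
Z(d, F) = -3 + √(-4 + F)/3 (Z(d, F) = -3 + √(F - 4)/3 = -3 + √(-4 + F)/3)
v = 1/769 (v = 1/(-18 + 787) = 1/769 ≈ 0.0013004)
K(N) = 2 + 2*N/(1/769 + N) (K(N) = 2 + (N + N)/(N + 1/769) = 2 + (2*N)/(1/769 + N) = 2 + 2*N/(1/769 + N))
K(722) - 4684819 = 2*(1 + 1538*722)/(1 + 769*722) - 4684819 = 2*(1 + 1110436)/(1 + 555218) - 4684819 = 2*1110437/555219 - 4684819 = 2*(1/555219)*1110437 - 4684819 = 2220874/555219 - 4684819 = -2601098299487/555219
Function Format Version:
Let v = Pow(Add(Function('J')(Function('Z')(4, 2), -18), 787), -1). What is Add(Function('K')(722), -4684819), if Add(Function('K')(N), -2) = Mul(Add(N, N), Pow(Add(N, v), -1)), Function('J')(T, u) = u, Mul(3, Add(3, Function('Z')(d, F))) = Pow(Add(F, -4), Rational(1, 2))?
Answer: Rational(-2601098299487, 555219) ≈ -4.6848e+6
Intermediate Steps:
Function('Z')(d, F) = Add(-3, Mul(Rational(1, 3), Pow(Add(-4, F), Rational(1, 2)))) (Function('Z')(d, F) = Add(-3, Mul(Rational(1, 3), Pow(Add(F, -4), Rational(1, 2)))) = Add(-3, Mul(Rational(1, 3), Pow(Add(-4, F), Rational(1, 2)))))
v = Rational(1, 769) (v = Pow(Add(-18, 787), -1) = Pow(769, -1) = Rational(1, 769) ≈ 0.0013004)
Function('K')(N) = Add(2, Mul(2, N, Pow(Add(Rational(1, 769), N), -1))) (Function('K')(N) = Add(2, Mul(Add(N, N), Pow(Add(N, Rational(1, 769)), -1))) = Add(2, Mul(Mul(2, N), Pow(Add(Rational(1, 769), N), -1))) = Add(2, Mul(2, N, Pow(Add(Rational(1, 769), N), -1))))
Add(Function('K')(722), -4684819) = Add(Mul(2, Pow(Add(1, Mul(769, 722)), -1), Add(1, Mul(1538, 722))), -4684819) = Add(Mul(2, Pow(Add(1, 555218), -1), Add(1, 1110436)), -4684819) = Add(Mul(2, Pow(555219, -1), 1110437), -4684819) = Add(Mul(2, Rational(1, 555219), 1110437), -4684819) = Add(Rational(2220874, 555219), -4684819) = Rational(-2601098299487, 555219)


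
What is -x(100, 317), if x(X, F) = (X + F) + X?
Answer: -517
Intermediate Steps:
x(X, F) = F + 2*X (x(X, F) = (F + X) + X = F + 2*X)
-x(100, 317) = -(317 + 2*100) = -(317 + 200) = -1*517 = -517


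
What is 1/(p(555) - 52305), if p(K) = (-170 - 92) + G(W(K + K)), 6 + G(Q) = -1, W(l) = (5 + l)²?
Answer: -1/52574 ≈ -1.9021e-5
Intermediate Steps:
G(Q) = -7 (G(Q) = -6 - 1 = -7)
p(K) = -269 (p(K) = (-170 - 92) - 7 = -262 - 7 = -269)
1/(p(555) - 52305) = 1/(-269 - 52305) = 1/(-52574) = -1/52574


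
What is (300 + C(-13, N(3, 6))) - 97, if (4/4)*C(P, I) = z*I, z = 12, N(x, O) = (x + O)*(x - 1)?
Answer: 419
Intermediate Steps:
N(x, O) = (-1 + x)*(O + x) (N(x, O) = (O + x)*(-1 + x) = (-1 + x)*(O + x))
C(P, I) = 12*I
(300 + C(-13, N(3, 6))) - 97 = (300 + 12*(3² - 1*6 - 1*3 + 6*3)) - 97 = (300 + 12*(9 - 6 - 3 + 18)) - 97 = (300 + 12*18) - 97 = (300 + 216) - 97 = 516 - 97 = 419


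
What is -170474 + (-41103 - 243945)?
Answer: -455522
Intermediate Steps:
-170474 + (-41103 - 243945) = -170474 - 285048 = -455522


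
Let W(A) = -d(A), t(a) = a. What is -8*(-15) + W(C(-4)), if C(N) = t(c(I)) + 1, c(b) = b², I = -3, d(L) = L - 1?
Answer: 111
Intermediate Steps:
d(L) = -1 + L
C(N) = 10 (C(N) = (-3)² + 1 = 9 + 1 = 10)
W(A) = 1 - A (W(A) = -(-1 + A) = 1 - A)
-8*(-15) + W(C(-4)) = -8*(-15) + (1 - 1*10) = 120 + (1 - 10) = 120 - 9 = 111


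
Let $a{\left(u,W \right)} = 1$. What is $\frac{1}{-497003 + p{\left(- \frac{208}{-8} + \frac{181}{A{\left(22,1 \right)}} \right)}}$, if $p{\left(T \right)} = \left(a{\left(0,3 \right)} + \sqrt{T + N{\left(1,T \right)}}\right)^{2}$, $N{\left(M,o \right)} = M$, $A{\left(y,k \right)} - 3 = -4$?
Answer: $- \frac{i}{2 \sqrt{154} + 497156 i} \approx -2.0114 \cdot 10^{-6} - 1.0042 \cdot 10^{-10} i$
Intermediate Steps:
$A{\left(y,k \right)} = -1$ ($A{\left(y,k \right)} = 3 - 4 = -1$)
$p{\left(T \right)} = \left(1 + \sqrt{1 + T}\right)^{2}$ ($p{\left(T \right)} = \left(1 + \sqrt{T + 1}\right)^{2} = \left(1 + \sqrt{1 + T}\right)^{2}$)
$\frac{1}{-497003 + p{\left(- \frac{208}{-8} + \frac{181}{A{\left(22,1 \right)}} \right)}} = \frac{1}{-497003 + \left(1 + \sqrt{1 + \left(- \frac{208}{-8} + \frac{181}{-1}\right)}\right)^{2}} = \frac{1}{-497003 + \left(1 + \sqrt{1 + \left(\left(-208\right) \left(- \frac{1}{8}\right) + 181 \left(-1\right)\right)}\right)^{2}} = \frac{1}{-497003 + \left(1 + \sqrt{1 + \left(26 - 181\right)}\right)^{2}} = \frac{1}{-497003 + \left(1 + \sqrt{1 - 155}\right)^{2}} = \frac{1}{-497003 + \left(1 + \sqrt{-154}\right)^{2}} = \frac{1}{-497003 + \left(1 + i \sqrt{154}\right)^{2}}$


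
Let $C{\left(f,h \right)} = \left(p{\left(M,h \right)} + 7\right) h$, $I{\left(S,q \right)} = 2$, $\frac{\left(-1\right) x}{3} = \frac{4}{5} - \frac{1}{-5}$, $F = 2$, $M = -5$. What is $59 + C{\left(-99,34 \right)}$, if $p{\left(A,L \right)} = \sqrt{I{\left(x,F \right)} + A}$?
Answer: $297 + 34 i \sqrt{3} \approx 297.0 + 58.89 i$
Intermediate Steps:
$x = -3$ ($x = - 3 \left(\frac{4}{5} - \frac{1}{-5}\right) = - 3 \left(4 \cdot \frac{1}{5} - - \frac{1}{5}\right) = - 3 \left(\frac{4}{5} + \frac{1}{5}\right) = \left(-3\right) 1 = -3$)
$p{\left(A,L \right)} = \sqrt{2 + A}$
$C{\left(f,h \right)} = h \left(7 + i \sqrt{3}\right)$ ($C{\left(f,h \right)} = \left(\sqrt{2 - 5} + 7\right) h = \left(\sqrt{-3} + 7\right) h = \left(i \sqrt{3} + 7\right) h = \left(7 + i \sqrt{3}\right) h = h \left(7 + i \sqrt{3}\right)$)
$59 + C{\left(-99,34 \right)} = 59 + 34 \left(7 + i \sqrt{3}\right) = 59 + \left(238 + 34 i \sqrt{3}\right) = 297 + 34 i \sqrt{3}$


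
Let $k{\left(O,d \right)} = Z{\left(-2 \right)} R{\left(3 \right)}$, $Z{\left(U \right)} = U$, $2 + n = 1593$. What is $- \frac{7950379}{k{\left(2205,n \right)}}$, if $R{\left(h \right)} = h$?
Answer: $\frac{7950379}{6} \approx 1.3251 \cdot 10^{6}$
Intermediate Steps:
$n = 1591$ ($n = -2 + 1593 = 1591$)
$k{\left(O,d \right)} = -6$ ($k{\left(O,d \right)} = \left(-2\right) 3 = -6$)
$- \frac{7950379}{k{\left(2205,n \right)}} = - \frac{7950379}{-6} = \left(-7950379\right) \left(- \frac{1}{6}\right) = \frac{7950379}{6}$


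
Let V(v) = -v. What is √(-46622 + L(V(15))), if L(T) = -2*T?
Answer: 16*I*√182 ≈ 215.85*I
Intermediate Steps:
√(-46622 + L(V(15))) = √(-46622 - (-2)*15) = √(-46622 - 2*(-15)) = √(-46622 + 30) = √(-46592) = 16*I*√182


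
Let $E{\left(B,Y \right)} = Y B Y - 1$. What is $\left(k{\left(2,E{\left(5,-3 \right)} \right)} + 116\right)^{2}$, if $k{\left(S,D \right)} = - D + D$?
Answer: $13456$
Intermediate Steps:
$E{\left(B,Y \right)} = -1 + B Y^{2}$ ($E{\left(B,Y \right)} = B Y Y - 1 = B Y^{2} - 1 = -1 + B Y^{2}$)
$k{\left(S,D \right)} = 0$
$\left(k{\left(2,E{\left(5,-3 \right)} \right)} + 116\right)^{2} = \left(0 + 116\right)^{2} = 116^{2} = 13456$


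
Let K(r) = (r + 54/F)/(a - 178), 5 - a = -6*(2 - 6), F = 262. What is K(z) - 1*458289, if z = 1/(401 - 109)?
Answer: -3453502761131/7535644 ≈ -4.5829e+5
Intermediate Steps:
a = -19 (a = 5 - (-6)*(2 - 6) = 5 - (-6)*(-4) = 5 - 1*24 = 5 - 24 = -19)
z = 1/292 ≈ 0.0034247
K(r) = -27/25807 - r/197 (K(r) = (r + 54/262)/(-19 - 178) = (r + 54*(1/262))/(-197) = (r + 27/131)*(-1/197) = (27/131 + r)*(-1/197) = -27/25807 - r/197)
K(z) - 1*458289 = (-27/25807 - 1/197*1/292) - 1*458289 = (-27/25807 - 1/57524) - 458289 = -8015/7535644 - 458289 = -3453502761131/7535644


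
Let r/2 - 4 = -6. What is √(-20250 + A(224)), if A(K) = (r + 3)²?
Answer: I*√20249 ≈ 142.3*I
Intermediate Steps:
r = -4 (r = 8 + 2*(-6) = 8 - 12 = -4)
A(K) = 1 (A(K) = (-4 + 3)² = (-1)² = 1)
√(-20250 + A(224)) = √(-20250 + 1) = √(-20249) = I*√20249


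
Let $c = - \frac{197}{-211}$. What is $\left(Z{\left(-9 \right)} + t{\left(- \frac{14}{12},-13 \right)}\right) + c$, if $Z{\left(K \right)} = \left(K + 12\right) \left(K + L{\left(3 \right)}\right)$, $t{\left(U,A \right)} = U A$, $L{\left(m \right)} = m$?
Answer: $- \frac{2405}{1266} \approx -1.8997$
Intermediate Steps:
$c = \frac{197}{211}$ ($c = \left(-197\right) \left(- \frac{1}{211}\right) = \frac{197}{211} \approx 0.93365$)
$t{\left(U,A \right)} = A U$
$Z{\left(K \right)} = \left(3 + K\right) \left(12 + K\right)$ ($Z{\left(K \right)} = \left(K + 12\right) \left(K + 3\right) = \left(12 + K\right) \left(3 + K\right) = \left(3 + K\right) \left(12 + K\right)$)
$\left(Z{\left(-9 \right)} + t{\left(- \frac{14}{12},-13 \right)}\right) + c = \left(\left(36 + \left(-9\right)^{2} + 15 \left(-9\right)\right) - 13 \left(- \frac{14}{12}\right)\right) + \frac{197}{211} = \left(\left(36 + 81 - 135\right) - 13 \left(\left(-14\right) \frac{1}{12}\right)\right) + \frac{197}{211} = \left(-18 - - \frac{91}{6}\right) + \frac{197}{211} = \left(-18 + \frac{91}{6}\right) + \frac{197}{211} = - \frac{17}{6} + \frac{197}{211} = - \frac{2405}{1266}$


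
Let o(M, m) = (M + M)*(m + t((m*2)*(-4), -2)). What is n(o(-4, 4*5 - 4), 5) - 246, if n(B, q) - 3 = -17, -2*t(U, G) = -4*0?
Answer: -260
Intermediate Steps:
t(U, G) = 0 (t(U, G) = -(-2)*0 = -½*0 = 0)
o(M, m) = 2*M*m (o(M, m) = (M + M)*(m + 0) = (2*M)*m = 2*M*m)
n(B, q) = -14 (n(B, q) = 3 - 17 = -14)
n(o(-4, 4*5 - 4), 5) - 246 = -14 - 246 = -260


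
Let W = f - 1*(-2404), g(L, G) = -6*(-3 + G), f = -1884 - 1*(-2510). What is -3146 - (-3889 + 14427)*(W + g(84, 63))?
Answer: -28139606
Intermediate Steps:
f = 626 (f = -1884 + 2510 = 626)
g(L, G) = 18 - 6*G
W = 3030 (W = 626 - 1*(-2404) = 626 + 2404 = 3030)
-3146 - (-3889 + 14427)*(W + g(84, 63)) = -3146 - (-3889 + 14427)*(3030 + (18 - 6*63)) = -3146 - 10538*(3030 + (18 - 378)) = -3146 - 10538*(3030 - 360) = -3146 - 10538*2670 = -3146 - 1*28136460 = -3146 - 28136460 = -28139606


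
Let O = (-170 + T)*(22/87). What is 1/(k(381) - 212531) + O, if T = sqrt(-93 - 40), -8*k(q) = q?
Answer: -6360353156/147954723 + 22*I*sqrt(133)/87 ≈ -42.989 + 2.9163*I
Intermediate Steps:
k(q) = -q/8
T = I*sqrt(133) (T = sqrt(-133) = I*sqrt(133) ≈ 11.533*I)
O = -3740/87 + 22*I*sqrt(133)/87 (O = (-170 + I*sqrt(133))*(22/87) = -3740/87 + 22*I*sqrt(133)/87 ≈ -42.989 + 2.9163*I)
1/(k(381) - 212531) + O = 1/(-1/8*381 - 212531) + (-3740/87 + 22*I*sqrt(133)/87) = 1/(-381/8 - 212531) + (-3740/87 + 22*I*sqrt(133)/87) = 1/(-1700629/8) + (-3740/87 + 22*I*sqrt(133)/87) = -8/1700629 + (-3740/87 + 22*I*sqrt(133)/87) = -6360353156/147954723 + 22*I*sqrt(133)/87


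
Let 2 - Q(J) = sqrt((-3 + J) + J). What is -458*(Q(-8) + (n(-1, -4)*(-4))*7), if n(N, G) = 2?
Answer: 24732 + 458*I*sqrt(19) ≈ 24732.0 + 1996.4*I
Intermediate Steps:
Q(J) = 2 - sqrt(-3 + 2*J) (Q(J) = 2 - sqrt((-3 + J) + J) = 2 - sqrt(-3 + 2*J))
-458*(Q(-8) + (n(-1, -4)*(-4))*7) = -458*((2 - sqrt(-3 + 2*(-8))) + (2*(-4))*7) = -458*((2 - sqrt(-3 - 16)) - 8*7) = -458*((2 - sqrt(-19)) - 56) = -458*((2 - I*sqrt(19)) - 56) = -458*(-54 - I*sqrt(19)) = 24732 + 458*I*sqrt(19)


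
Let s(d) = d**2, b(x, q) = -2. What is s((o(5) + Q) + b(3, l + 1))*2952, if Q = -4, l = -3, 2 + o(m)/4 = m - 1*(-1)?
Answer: 295200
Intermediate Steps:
o(m) = -4 + 4*m (o(m) = -8 + 4*(m - 1*(-1)) = -8 + 4*(m + 1) = -8 + 4*(1 + m) = -8 + (4 + 4*m) = -4 + 4*m)
s((o(5) + Q) + b(3, l + 1))*2952 = (((-4 + 4*5) - 4) - 2)**2*2952 = (((-4 + 20) - 4) - 2)**2*2952 = ((16 - 4) - 2)**2*2952 = (12 - 2)**2*2952 = 10**2*2952 = 100*2952 = 295200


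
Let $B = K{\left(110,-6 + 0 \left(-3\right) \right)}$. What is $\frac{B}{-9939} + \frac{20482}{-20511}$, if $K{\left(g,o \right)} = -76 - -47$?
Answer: $- \frac{67658593}{67952943} \approx -0.99567$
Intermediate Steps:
$K{\left(g,o \right)} = -29$ ($K{\left(g,o \right)} = -76 + 47 = -29$)
$B = -29$
$\frac{B}{-9939} + \frac{20482}{-20511} = - \frac{29}{-9939} + \frac{20482}{-20511} = \left(-29\right) \left(- \frac{1}{9939}\right) + 20482 \left(- \frac{1}{20511}\right) = \frac{29}{9939} - \frac{20482}{20511} = - \frac{67658593}{67952943}$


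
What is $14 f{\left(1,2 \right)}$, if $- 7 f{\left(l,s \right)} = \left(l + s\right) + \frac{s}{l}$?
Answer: $-10$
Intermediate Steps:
$f{\left(l,s \right)} = - \frac{l}{7} - \frac{s}{7} - \frac{s}{7 l}$ ($f{\left(l,s \right)} = - \frac{\left(l + s\right) + \frac{s}{l}}{7} = - \frac{l + s + \frac{s}{l}}{7} = - \frac{l}{7} - \frac{s}{7} - \frac{s}{7 l}$)
$14 f{\left(1,2 \right)} = 14 \frac{\left(-1\right) 2 - 1 \left(1 + 2\right)}{7 \cdot 1} = 14 \cdot \frac{1}{7} \cdot 1 \left(-2 - 1 \cdot 3\right) = 14 \cdot \frac{1}{7} \cdot 1 \left(-2 - 3\right) = 14 \cdot \frac{1}{7} \cdot 1 \left(-5\right) = 14 \left(- \frac{5}{7}\right) = -10$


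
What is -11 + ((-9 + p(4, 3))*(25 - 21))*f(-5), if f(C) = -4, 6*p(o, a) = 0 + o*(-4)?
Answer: 527/3 ≈ 175.67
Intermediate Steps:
p(o, a) = -2*o/3 (p(o, a) = (0 + o*(-4))/6 = (0 - 4*o)/6 = (-4*o)/6 = -2*o/3)
-11 + ((-9 + p(4, 3))*(25 - 21))*f(-5) = -11 + ((-9 - 2/3*4)*(25 - 21))*(-4) = -11 + ((-9 - 8/3)*4)*(-4) = -11 - 35/3*4*(-4) = -11 - 140/3*(-4) = -11 + 560/3 = 527/3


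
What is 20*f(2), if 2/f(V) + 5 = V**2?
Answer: -40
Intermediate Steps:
f(V) = 2/(-5 + V**2)
20*f(2) = 20*(2/(-5 + 2**2)) = 20*(2/(-5 + 4)) = 20*(2/(-1)) = 20*(2*(-1)) = 20*(-2) = -40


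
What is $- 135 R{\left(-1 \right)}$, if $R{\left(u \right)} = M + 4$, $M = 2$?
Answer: $-810$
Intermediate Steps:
$R{\left(u \right)} = 6$ ($R{\left(u \right)} = 2 + 4 = 6$)
$- 135 R{\left(-1 \right)} = \left(-135\right) 6 = -810$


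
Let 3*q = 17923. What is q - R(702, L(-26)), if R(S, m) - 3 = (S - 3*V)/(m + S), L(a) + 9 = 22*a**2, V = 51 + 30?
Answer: 278830033/46695 ≈ 5971.3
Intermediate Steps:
q = 17923/3 (q = (1/3)*17923 = 17923/3 ≈ 5974.3)
V = 81
L(a) = -9 + 22*a**2
R(S, m) = 3 + (-243 + S)/(S + m) (R(S, m) = 3 + (S - 3*81)/(m + S) = 3 + (S - 243)/(S + m) = 3 + (-243 + S)/(S + m))
q - R(702, L(-26)) = 17923/3 - (-243 + 3*(-9 + 22*(-26)**2) + 4*702)/(702 + (-9 + 22*(-26)**2)) = 17923/3 - (-243 + 3*(-9 + 22*676) + 2808)/(702 + (-9 + 22*676)) = 17923/3 - (-243 + 3*(-9 + 14872) + 2808)/(702 + (-9 + 14872)) = 17923/3 - (-243 + 3*14863 + 2808)/(702 + 14863) = 17923/3 - (-243 + 44589 + 2808)/15565 = 17923/3 - 47154/15565 = 278830033/46695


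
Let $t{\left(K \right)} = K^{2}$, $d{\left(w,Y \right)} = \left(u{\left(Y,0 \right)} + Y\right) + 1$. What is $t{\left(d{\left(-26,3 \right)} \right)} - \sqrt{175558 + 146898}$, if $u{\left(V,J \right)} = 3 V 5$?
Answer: $2401 - 2 \sqrt{80614} \approx 1833.1$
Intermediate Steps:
$u{\left(V,J \right)} = 15 V$
$d{\left(w,Y \right)} = 1 + 16 Y$ ($d{\left(w,Y \right)} = \left(15 Y + Y\right) + 1 = 16 Y + 1 = 1 + 16 Y$)
$t{\left(d{\left(-26,3 \right)} \right)} - \sqrt{175558 + 146898} = \left(1 + 16 \cdot 3\right)^{2} - \sqrt{175558 + 146898} = \left(1 + 48\right)^{2} - \sqrt{322456} = 49^{2} - 2 \sqrt{80614} = 2401 - 2 \sqrt{80614}$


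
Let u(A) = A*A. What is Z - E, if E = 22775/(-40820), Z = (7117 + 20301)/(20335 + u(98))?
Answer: 27708669/18801692 ≈ 1.4737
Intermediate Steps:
u(A) = A**2
Z = 27418/29939 (Z = (7117 + 20301)/(20335 + 98**2) = 27418/(20335 + 9604) = 27418/29939 ≈ 0.91580)
E = -4555/8164 (E = 22775*(-1/40820) = -4555/8164 ≈ -0.55794)
Z - E = 27418/29939 - 1*(-4555/8164) = 27418/29939 + 4555/8164 = 27708669/18801692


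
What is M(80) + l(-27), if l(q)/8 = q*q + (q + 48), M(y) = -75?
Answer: 5925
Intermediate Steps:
l(q) = 384 + 8*q + 8*q² (l(q) = 8*(q*q + (q + 48)) = 8*(q² + (48 + q)) = 8*(48 + q + q²) = 384 + 8*q + 8*q²)
M(80) + l(-27) = -75 + (384 + 8*(-27) + 8*(-27)²) = -75 + (384 - 216 + 8*729) = -75 + (384 - 216 + 5832) = -75 + 6000 = 5925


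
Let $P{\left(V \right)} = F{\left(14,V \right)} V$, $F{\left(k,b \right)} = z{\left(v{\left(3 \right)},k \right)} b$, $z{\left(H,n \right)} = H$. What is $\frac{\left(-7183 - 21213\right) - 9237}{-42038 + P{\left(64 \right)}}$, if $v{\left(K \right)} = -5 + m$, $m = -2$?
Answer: $\frac{37633}{70710} \approx 0.53222$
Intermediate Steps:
$v{\left(K \right)} = -7$ ($v{\left(K \right)} = -5 - 2 = -7$)
$F{\left(k,b \right)} = - 7 b$
$P{\left(V \right)} = - 7 V^{2}$ ($P{\left(V \right)} = - 7 V V = - 7 V^{2}$)
$\frac{\left(-7183 - 21213\right) - 9237}{-42038 + P{\left(64 \right)}} = \frac{\left(-7183 - 21213\right) - 9237}{-42038 - 7 \cdot 64^{2}} = \frac{-28396 - 9237}{-42038 - 28672} = - \frac{37633}{-42038 - 28672} = - \frac{37633}{-70710} = \left(-37633\right) \left(- \frac{1}{70710}\right) = \frac{37633}{70710}$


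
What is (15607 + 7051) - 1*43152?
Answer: -20494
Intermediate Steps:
(15607 + 7051) - 1*43152 = 22658 - 43152 = -20494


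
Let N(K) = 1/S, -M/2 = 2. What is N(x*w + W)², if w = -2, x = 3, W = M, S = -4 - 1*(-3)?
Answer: 1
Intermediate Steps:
M = -4 (M = -2*2 = -4)
S = -1 (S = -4 + 3 = -1)
W = -4
N(K) = -1 (N(K) = 1/(-1) = -1)
N(x*w + W)² = (-1)² = 1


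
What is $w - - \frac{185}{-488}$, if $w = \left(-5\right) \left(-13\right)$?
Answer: $\frac{31535}{488} \approx 64.621$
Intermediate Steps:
$w = 65$
$w - - \frac{185}{-488} = 65 - - \frac{185}{-488} = 65 - \left(-185\right) \left(- \frac{1}{488}\right) = 65 - \frac{185}{488} = \frac{31535}{488}$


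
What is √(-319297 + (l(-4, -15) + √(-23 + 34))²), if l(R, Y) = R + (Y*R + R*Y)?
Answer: √(-319297 + (116 + √11)²) ≈ 552.32*I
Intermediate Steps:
l(R, Y) = R + 2*R*Y (l(R, Y) = R + (R*Y + R*Y) = R + 2*R*Y)
√(-319297 + (l(-4, -15) + √(-23 + 34))²) = √(-319297 + (-4*(1 + 2*(-15)) + √(-23 + 34))²) = √(-319297 + (-4*(1 - 30) + √11)²) = √(-319297 + (-4*(-29) + √11)²) = √(-319297 + (116 + √11)²)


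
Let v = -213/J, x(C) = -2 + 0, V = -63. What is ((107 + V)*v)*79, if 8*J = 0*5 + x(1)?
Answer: 2961552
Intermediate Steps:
x(C) = -2
J = -¼ (J = (0*5 - 2)/8 = (0 - 2)/8 = (⅛)*(-2) = -¼ ≈ -0.25000)
v = 852 (v = -213/(-¼) = -213*(-4) = 852)
((107 + V)*v)*79 = ((107 - 63)*852)*79 = (44*852)*79 = 37488*79 = 2961552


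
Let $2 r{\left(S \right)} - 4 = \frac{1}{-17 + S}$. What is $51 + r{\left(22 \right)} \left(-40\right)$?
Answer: $-33$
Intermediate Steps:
$r{\left(S \right)} = 2 + \frac{1}{2 \left(-17 + S\right)}$
$51 + r{\left(22 \right)} \left(-40\right) = 51 + \frac{-67 + 4 \cdot 22}{2 \left(-17 + 22\right)} \left(-40\right) = 51 + \frac{-67 + 88}{2 \cdot 5} \left(-40\right) = 51 + \frac{1}{2} \cdot \frac{1}{5} \cdot 21 \left(-40\right) = 51 + \frac{21}{10} \left(-40\right) = 51 - 84 = -33$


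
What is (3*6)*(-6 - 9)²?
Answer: 4050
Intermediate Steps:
(3*6)*(-6 - 9)² = 18*(-15)² = 18*225 = 4050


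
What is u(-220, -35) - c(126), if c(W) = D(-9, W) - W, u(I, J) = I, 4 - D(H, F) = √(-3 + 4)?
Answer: -97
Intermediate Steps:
D(H, F) = 3 (D(H, F) = 4 - √(-3 + 4) = 4 - √1 = 4 - 1*1 = 4 - 1 = 3)
c(W) = 3 - W
u(-220, -35) - c(126) = -220 - (3 - 1*126) = -220 - (3 - 126) = -220 - 1*(-123) = -220 + 123 = -97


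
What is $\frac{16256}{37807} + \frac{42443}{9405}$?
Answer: $\frac{159775471}{32324985} \approx 4.9428$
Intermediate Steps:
$\frac{16256}{37807} + \frac{42443}{9405} = \frac{159775471}{32324985}$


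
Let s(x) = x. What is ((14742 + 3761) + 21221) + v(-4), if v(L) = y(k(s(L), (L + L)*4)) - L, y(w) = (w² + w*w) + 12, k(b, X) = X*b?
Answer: 72508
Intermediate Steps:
y(w) = 12 + 2*w² (y(w) = (w² + w²) + 12 = 2*w² + 12 = 12 + 2*w²)
v(L) = 12 - L + 128*L⁴ (v(L) = (12 + 2*(((L + L)*4)*L)²) - L = (12 + 2*(((2*L)*4)*L)²) - L = (12 + 2*((8*L)*L)²) - L = (12 + 2*(8*L²)²) - L = (12 + 2*(64*L⁴)) - L = (12 + 128*L⁴) - L = 12 - L + 128*L⁴)
((14742 + 3761) + 21221) + v(-4) = ((14742 + 3761) + 21221) + (12 - 1*(-4) + 128*(-4)⁴) = (18503 + 21221) + (12 + 4 + 128*256) = 39724 + (12 + 4 + 32768) = 39724 + 32784 = 72508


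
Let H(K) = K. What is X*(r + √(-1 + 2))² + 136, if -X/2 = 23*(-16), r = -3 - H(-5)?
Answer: 6760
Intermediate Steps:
r = 2 (r = -3 - 1*(-5) = -3 + 5 = 2)
X = 736 (X = -46*(-16) = -2*(-368) = 736)
X*(r + √(-1 + 2))² + 136 = 736*(2 + √(-1 + 2))² + 136 = 736*(2 + √1)² + 136 = 736*(2 + 1)² + 136 = 736*3² + 136 = 736*9 + 136 = 6624 + 136 = 6760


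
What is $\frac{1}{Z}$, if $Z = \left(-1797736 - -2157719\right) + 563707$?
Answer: $\frac{1}{923690} \approx 1.0826 \cdot 10^{-6}$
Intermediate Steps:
$Z = 923690$ ($Z = \left(-1797736 + 2157719\right) + 563707 = 359983 + 563707 = 923690$)
$\frac{1}{Z} = \frac{1}{923690}$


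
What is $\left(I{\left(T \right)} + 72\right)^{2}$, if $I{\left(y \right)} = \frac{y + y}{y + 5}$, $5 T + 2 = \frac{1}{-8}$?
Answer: $\frac{172712164}{33489} \approx 5157.3$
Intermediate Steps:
$T = - \frac{17}{40}$ ($T = - \frac{2}{5} + \frac{1}{5 \left(-8\right)} = - \frac{2}{5} + \frac{1}{5} \left(- \frac{1}{8}\right) = - \frac{2}{5} - \frac{1}{40} = - \frac{17}{40} \approx -0.425$)
$I{\left(y \right)} = \frac{2 y}{5 + y}$
$\left(I{\left(T \right)} + 72\right)^{2} = \left(2 \left(- \frac{17}{40}\right) \frac{1}{5 - \frac{17}{40}} + 72\right)^{2} = \left(2 \left(- \frac{17}{40}\right) \frac{1}{\frac{183}{40}} + 72\right)^{2} = \left(2 \left(- \frac{17}{40}\right) \frac{40}{183} + 72\right)^{2} = \left(- \frac{34}{183} + 72\right)^{2} = \left(\frac{13142}{183}\right)^{2} = \frac{172712164}{33489}$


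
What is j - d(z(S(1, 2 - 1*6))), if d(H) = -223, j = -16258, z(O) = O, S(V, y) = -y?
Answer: -16035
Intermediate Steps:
j - d(z(S(1, 2 - 1*6))) = -16258 - 1*(-223) = -16258 + 223 = -16035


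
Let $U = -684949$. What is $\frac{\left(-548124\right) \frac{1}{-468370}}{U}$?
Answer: $- \frac{274062}{160404781565} \approx -1.7086 \cdot 10^{-6}$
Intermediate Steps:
$\frac{\left(-548124\right) \frac{1}{-468370}}{U} = \frac{\left(-548124\right) \frac{1}{-468370}}{-684949} = \left(-548124\right) \left(- \frac{1}{468370}\right) \left(- \frac{1}{684949}\right) = \frac{274062}{234185} \left(- \frac{1}{684949}\right) = - \frac{274062}{160404781565}$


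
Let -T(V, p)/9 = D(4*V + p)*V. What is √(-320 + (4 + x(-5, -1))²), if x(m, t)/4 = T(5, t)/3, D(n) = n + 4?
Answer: 8*√29579 ≈ 1375.9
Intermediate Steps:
D(n) = 4 + n
T(V, p) = -9*V*(4 + p + 4*V) (T(V, p) = -9*(4 + (4*V + p))*V = -9*(4 + (p + 4*V))*V = -9*(4 + p + 4*V)*V = -9*V*(4 + p + 4*V))
x(m, t) = -1440 - 60*t (x(m, t) = 4*(-9*5*(4 + t + 4*5)/3) = 4*(-9*5*(4 + t + 20)*(⅓)) = 4*(-9*5*(24 + t)*(⅓)) = 4*((-1080 - 45*t)*(⅓)) = 4*(-360 - 15*t) = -1440 - 60*t)
√(-320 + (4 + x(-5, -1))²) = √(-320 + (4 + (-1440 - 60*(-1)))²) = √(-320 + (4 + (-1440 + 60))²) = √(-320 + (4 - 1380)²) = √(-320 + (-1376)²) = √(-320 + 1893376) = √1893056 = 8*√29579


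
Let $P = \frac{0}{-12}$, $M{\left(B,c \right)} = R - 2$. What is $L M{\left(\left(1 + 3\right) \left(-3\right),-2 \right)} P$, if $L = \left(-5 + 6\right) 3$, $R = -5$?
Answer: $0$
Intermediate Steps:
$M{\left(B,c \right)} = -7$ ($M{\left(B,c \right)} = -5 - 2 = -7$)
$L = 3$ ($L = 1 \cdot 3 = 3$)
$P = 0$ ($P = 0 \left(- \frac{1}{12}\right) = 0$)
$L M{\left(\left(1 + 3\right) \left(-3\right),-2 \right)} P = 3 \left(-7\right) 0 = \left(-21\right) 0 = 0$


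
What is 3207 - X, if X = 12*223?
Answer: 531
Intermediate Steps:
X = 2676
3207 - X = 3207 - 1*2676 = 3207 - 2676 = 531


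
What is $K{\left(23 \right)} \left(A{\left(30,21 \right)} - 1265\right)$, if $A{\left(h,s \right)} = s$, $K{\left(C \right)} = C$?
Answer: $-28612$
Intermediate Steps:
$K{\left(23 \right)} \left(A{\left(30,21 \right)} - 1265\right) = 23 \left(21 - 1265\right) = 23 \left(-1244\right) = -28612$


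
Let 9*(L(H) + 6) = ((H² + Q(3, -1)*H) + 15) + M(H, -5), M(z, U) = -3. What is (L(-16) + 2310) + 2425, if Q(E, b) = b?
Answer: 42845/9 ≈ 4760.6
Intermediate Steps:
L(H) = -14/3 - H/9 + H²/9 (L(H) = -6 + (((H² - H) + 15) - 3)/9 = -6 + ((15 + H² - H) - 3)/9 = -6 + (12 + H² - H)/9 = -6 + (4/3 - H/9 + H²/9) = -14/3 - H/9 + H²/9)
(L(-16) + 2310) + 2425 = ((-14/3 - ⅑*(-16) + (⅑)*(-16)²) + 2310) + 2425 = ((-14/3 + 16/9 + (⅑)*256) + 2310) + 2425 = ((-14/3 + 16/9 + 256/9) + 2310) + 2425 = (230/9 + 2310) + 2425 = 21020/9 + 2425 = 42845/9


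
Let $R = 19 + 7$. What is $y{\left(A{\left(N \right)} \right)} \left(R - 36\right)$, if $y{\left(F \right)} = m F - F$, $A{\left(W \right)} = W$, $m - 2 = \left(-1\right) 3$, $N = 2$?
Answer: $40$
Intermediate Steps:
$m = -1$ ($m = 2 - 3 = -1$)
$R = 26$
$y{\left(F \right)} = - 2 F$ ($y{\left(F \right)} = - F - F = - 2 F$)
$y{\left(A{\left(N \right)} \right)} \left(R - 36\right) = \left(-2\right) 2 \left(26 - 36\right) = \left(-4\right) \left(-10\right) = 40$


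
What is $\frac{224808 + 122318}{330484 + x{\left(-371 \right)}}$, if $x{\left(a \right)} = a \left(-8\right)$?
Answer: $\frac{173563}{166726} \approx 1.041$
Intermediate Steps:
$x{\left(a \right)} = - 8 a$
$\frac{224808 + 122318}{330484 + x{\left(-371 \right)}} = \frac{224808 + 122318}{330484 - -2968} = \frac{347126}{330484 + 2968} = \frac{347126}{333452} = 347126 \cdot \frac{1}{333452} = \frac{173563}{166726}$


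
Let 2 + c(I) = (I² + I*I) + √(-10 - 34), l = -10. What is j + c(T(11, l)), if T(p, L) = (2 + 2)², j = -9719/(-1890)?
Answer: 973619/1890 + 2*I*√11 ≈ 515.14 + 6.6332*I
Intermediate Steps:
j = 9719/1890 (j = -9719*(-1/1890) = 9719/1890 ≈ 5.1423)
T(p, L) = 16 (T(p, L) = 4² = 16)
c(I) = -2 + 2*I² + 2*I*√11 (c(I) = -2 + ((I² + I*I) + √(-10 - 34)) = -2 + ((I² + I²) + √(-44)) = -2 + (2*I² + 2*I*√11) = -2 + 2*I² + 2*I*√11)
j + c(T(11, l)) = 9719/1890 + (-2 + 2*16² + 2*I*√11) = 9719/1890 + (-2 + 2*256 + 2*I*√11) = 9719/1890 + (-2 + 512 + 2*I*√11) = 9719/1890 + (510 + 2*I*√11) = 973619/1890 + 2*I*√11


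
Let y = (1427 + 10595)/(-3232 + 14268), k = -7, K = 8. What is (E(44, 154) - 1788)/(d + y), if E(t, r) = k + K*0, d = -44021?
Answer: 9904810/242901867 ≈ 0.040777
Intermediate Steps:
E(t, r) = -7 (E(t, r) = -7 + 8*0 = -7 + 0 = -7)
y = 6011/5518 (y = 12022/11036 = 12022*(1/11036) = 6011/5518 ≈ 1.0893)
(E(44, 154) - 1788)/(d + y) = (-7 - 1788)/(-44021 + 6011/5518) = -1795/(-242901867/5518) = -1795*(-5518/242901867) = 9904810/242901867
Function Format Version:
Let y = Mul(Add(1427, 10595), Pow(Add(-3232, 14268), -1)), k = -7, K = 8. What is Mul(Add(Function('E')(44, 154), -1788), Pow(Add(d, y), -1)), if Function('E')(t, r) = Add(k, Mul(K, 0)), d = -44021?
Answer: Rational(9904810, 242901867) ≈ 0.040777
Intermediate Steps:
Function('E')(t, r) = -7 (Function('E')(t, r) = Add(-7, Mul(8, 0)) = Add(-7, 0) = -7)
y = Rational(6011, 5518) (y = Mul(12022, Pow(11036, -1)) = Mul(12022, Rational(1, 11036)) = Rational(6011, 5518) ≈ 1.0893)
Mul(Add(Function('E')(44, 154), -1788), Pow(Add(d, y), -1)) = Mul(Add(-7, -1788), Pow(Add(-44021, Rational(6011, 5518)), -1)) = Mul(-1795, Pow(Rational(-242901867, 5518), -1)) = Mul(-1795, Rational(-5518, 242901867)) = Rational(9904810, 242901867)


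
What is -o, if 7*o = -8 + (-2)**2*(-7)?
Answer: 36/7 ≈ 5.1429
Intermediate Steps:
o = -36/7 (o = (-8 + (-2)**2*(-7))/7 = (-8 + 4*(-7))/7 = (-8 - 28)/7 = (1/7)*(-36) = -36/7 ≈ -5.1429)
-o = -1*(-36/7) = 36/7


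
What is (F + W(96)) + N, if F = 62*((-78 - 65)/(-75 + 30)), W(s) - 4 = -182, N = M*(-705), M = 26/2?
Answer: -411569/45 ≈ -9146.0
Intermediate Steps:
M = 13 (M = 26*(½) = 13)
N = -9165 (N = 13*(-705) = -9165)
W(s) = -178 (W(s) = 4 - 182 = -178)
F = 8866/45 (F = 62*(-143/(-45)) = 62*(-143*(-1/45)) = 62*(143/45) = 8866/45 ≈ 197.02)
(F + W(96)) + N = (8866/45 - 178) - 9165 = 856/45 - 9165 = -411569/45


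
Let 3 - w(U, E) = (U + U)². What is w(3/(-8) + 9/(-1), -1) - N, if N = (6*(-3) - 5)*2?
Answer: -4841/16 ≈ -302.56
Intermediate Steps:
N = -46 (N = (-18 - 5)*2 = -23*2 = -46)
w(U, E) = 3 - 4*U² (w(U, E) = 3 - (U + U)² = 3 - (2*U)² = 3 - 4*U²)
w(3/(-8) + 9/(-1), -1) - N = (3 - 4*(3/(-8) + 9/(-1))²) - 1*(-46) = (3 - 4*(3*(-⅛) + 9*(-1))²) + 46 = (3 - 4*(-3/8 - 9)²) + 46 = (3 - 4*(-75/8)²) + 46 = (3 - 4*5625/64) + 46 = (3 - 5625/16) + 46 = -5577/16 + 46 = -4841/16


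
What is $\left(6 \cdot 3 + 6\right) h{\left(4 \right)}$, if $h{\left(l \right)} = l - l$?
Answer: $0$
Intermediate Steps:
$h{\left(l \right)} = 0$
$\left(6 \cdot 3 + 6\right) h{\left(4 \right)} = \left(6 \cdot 3 + 6\right) 0 = \left(18 + 6\right) 0 = 24 \cdot 0 = 0$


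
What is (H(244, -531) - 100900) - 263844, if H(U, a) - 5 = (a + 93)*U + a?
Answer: -472142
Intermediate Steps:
H(U, a) = 5 + a + U*(93 + a) (H(U, a) = 5 + ((a + 93)*U + a) = 5 + ((93 + a)*U + a) = 5 + (U*(93 + a) + a) = 5 + (a + U*(93 + a)) = 5 + a + U*(93 + a))
(H(244, -531) - 100900) - 263844 = ((5 - 531 + 93*244 + 244*(-531)) - 100900) - 263844 = ((5 - 531 + 22692 - 129564) - 100900) - 263844 = (-107398 - 100900) - 263844 = -208298 - 263844 = -472142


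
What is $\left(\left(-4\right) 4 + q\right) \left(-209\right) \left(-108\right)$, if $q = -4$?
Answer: $-451440$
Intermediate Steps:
$\left(\left(-4\right) 4 + q\right) \left(-209\right) \left(-108\right) = \left(\left(-4\right) 4 - 4\right) \left(-209\right) \left(-108\right) = \left(-16 - 4\right) \left(-209\right) \left(-108\right) = \left(-20\right) \left(-209\right) \left(-108\right) = 4180 \left(-108\right) = -451440$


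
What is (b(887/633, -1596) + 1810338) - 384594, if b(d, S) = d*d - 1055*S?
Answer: 1245952848805/400689 ≈ 3.1095e+6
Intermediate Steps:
b(d, S) = d**2 - 1055*S
(b(887/633, -1596) + 1810338) - 384594 = (((887/633)**2 - 1055*(-1596)) + 1810338) - 384594 = (((887*(1/633))**2 + 1683780) + 1810338) - 384594 = (((887/633)**2 + 1683780) + 1810338) - 384594 = ((786769/400689 + 1683780) + 1810338) - 384594 = (674672911189/400689 + 1810338) - 384594 = 1400055434071/400689 - 384594 = 1245952848805/400689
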